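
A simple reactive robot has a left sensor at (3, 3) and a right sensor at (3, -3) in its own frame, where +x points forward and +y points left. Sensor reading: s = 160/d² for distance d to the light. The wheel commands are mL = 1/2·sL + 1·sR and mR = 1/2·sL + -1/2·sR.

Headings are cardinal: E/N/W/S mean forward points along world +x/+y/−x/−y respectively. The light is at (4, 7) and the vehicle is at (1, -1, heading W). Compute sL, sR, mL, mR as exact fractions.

left sensor world pos  = (-2, -4); dL² = 157
right sensor world pos = (-2, 2); dR² = 61
sL = 160/157 = 160/157
sR = 160/61 = 160/61
mL = 1/2·sL + 1·sR = 30000/9577
mR = 1/2·sL + -1/2·sR = -7680/9577

160/157 160/61 30000/9577 -7680/9577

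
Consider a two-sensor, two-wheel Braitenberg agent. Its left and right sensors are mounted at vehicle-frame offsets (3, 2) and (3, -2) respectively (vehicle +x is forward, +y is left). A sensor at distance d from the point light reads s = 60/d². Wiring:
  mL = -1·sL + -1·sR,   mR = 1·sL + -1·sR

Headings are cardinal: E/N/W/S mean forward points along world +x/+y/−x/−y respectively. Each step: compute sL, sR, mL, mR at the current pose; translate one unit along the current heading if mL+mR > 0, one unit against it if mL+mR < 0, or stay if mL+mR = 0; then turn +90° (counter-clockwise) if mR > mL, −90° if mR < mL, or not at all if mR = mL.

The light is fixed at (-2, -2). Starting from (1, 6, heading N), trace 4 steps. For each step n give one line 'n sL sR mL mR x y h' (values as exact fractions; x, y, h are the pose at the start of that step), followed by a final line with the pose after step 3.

0 30/61 30/73 -4020/4453 360/4453 1 6 N
1 12/5 20/27 -424/135 224/135 1 5 W
2 15/13 3 -54/13 -24/13 2 5 S
3 60/149 12/17 -2808/2533 -768/2533 2 6 E
final 1 6 N

n=0: pose=(1,6,N); sL=30/61, sR=30/73; mL=-4020/4453, mR=360/4453; mL+mR=-60/73 → advance -1; mR−mL=60/61 → turn +1·90°
n=1: pose=(1,5,W); sL=12/5, sR=20/27; mL=-424/135, mR=224/135; mL+mR=-40/27 → advance -1; mR−mL=24/5 → turn +1·90°
n=2: pose=(2,5,S); sL=15/13, sR=3; mL=-54/13, mR=-24/13; mL+mR=-6 → advance -1; mR−mL=30/13 → turn +1·90°
n=3: pose=(2,6,E); sL=60/149, sR=12/17; mL=-2808/2533, mR=-768/2533; mL+mR=-24/17 → advance -1; mR−mL=120/149 → turn +1·90°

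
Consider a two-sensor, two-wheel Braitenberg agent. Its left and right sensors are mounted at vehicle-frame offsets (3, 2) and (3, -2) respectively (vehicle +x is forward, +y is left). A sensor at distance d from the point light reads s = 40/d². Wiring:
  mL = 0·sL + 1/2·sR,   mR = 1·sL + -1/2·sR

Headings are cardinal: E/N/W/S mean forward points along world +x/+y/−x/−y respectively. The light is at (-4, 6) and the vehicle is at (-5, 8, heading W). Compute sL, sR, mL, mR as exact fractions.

left sensor world pos  = (-8, 6); dL² = 16
right sensor world pos = (-8, 10); dR² = 32
sL = 40/16 = 5/2
sR = 40/32 = 5/4
mL = 0·sL + 1/2·sR = 5/8
mR = 1·sL + -1/2·sR = 15/8

5/2 5/4 5/8 15/8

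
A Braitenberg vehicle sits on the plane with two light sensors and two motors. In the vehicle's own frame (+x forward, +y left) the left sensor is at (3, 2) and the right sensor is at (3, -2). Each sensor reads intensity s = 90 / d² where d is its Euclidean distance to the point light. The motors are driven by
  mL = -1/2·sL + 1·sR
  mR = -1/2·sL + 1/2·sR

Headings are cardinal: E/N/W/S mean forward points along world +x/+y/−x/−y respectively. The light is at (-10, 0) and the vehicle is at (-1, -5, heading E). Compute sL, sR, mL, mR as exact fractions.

left sensor world pos  = (2, -3); dL² = 153
right sensor world pos = (2, -7); dR² = 193
sL = 90/153 = 10/17
sR = 90/193 = 90/193
mL = -1/2·sL + 1·sR = 565/3281
mR = -1/2·sL + 1/2·sR = -200/3281

10/17 90/193 565/3281 -200/3281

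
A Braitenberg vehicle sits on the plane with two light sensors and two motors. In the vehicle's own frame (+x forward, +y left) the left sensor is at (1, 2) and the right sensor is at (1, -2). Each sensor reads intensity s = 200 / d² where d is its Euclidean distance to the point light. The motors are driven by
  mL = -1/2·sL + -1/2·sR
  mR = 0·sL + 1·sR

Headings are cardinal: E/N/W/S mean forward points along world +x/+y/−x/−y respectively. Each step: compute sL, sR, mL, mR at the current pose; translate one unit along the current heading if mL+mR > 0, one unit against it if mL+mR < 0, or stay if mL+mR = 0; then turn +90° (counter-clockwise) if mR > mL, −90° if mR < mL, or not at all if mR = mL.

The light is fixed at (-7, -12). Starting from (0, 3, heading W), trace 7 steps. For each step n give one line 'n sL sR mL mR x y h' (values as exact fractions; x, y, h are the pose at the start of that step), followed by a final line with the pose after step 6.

0 40/41 8/13 -424/533 8/13 0 3 W
1 25/37 25/29 -825/1073 25/29 1 3 S
2 200/337 8/9 -2248/3033 8/9 1 2 E
3 100/137 100/173 -15500/23701 100/173 2 2 N
4 40/37 200/289 -9480/10693 200/289 2 1 W
5 25/36 25/26 -775/936 25/26 3 1 S
6 200/317 200/221 -53800/70057 200/221 3 0 E
final 4 0 N

n=0: pose=(0,3,W); sL=40/41, sR=8/13; mL=-424/533, mR=8/13; mL+mR=-96/533 → advance -1; mR−mL=752/533 → turn +1·90°
n=1: pose=(1,3,S); sL=25/37, sR=25/29; mL=-825/1073, mR=25/29; mL+mR=100/1073 → advance +1; mR−mL=1750/1073 → turn +1·90°
n=2: pose=(1,2,E); sL=200/337, sR=8/9; mL=-2248/3033, mR=8/9; mL+mR=448/3033 → advance +1; mR−mL=1648/1011 → turn +1·90°
n=3: pose=(2,2,N); sL=100/137, sR=100/173; mL=-15500/23701, mR=100/173; mL+mR=-1800/23701 → advance -1; mR−mL=29200/23701 → turn +1·90°
n=4: pose=(2,1,W); sL=40/37, sR=200/289; mL=-9480/10693, mR=200/289; mL+mR=-2080/10693 → advance -1; mR−mL=16880/10693 → turn +1·90°
n=5: pose=(3,1,S); sL=25/36, sR=25/26; mL=-775/936, mR=25/26; mL+mR=125/936 → advance +1; mR−mL=1675/936 → turn +1·90°
n=6: pose=(3,0,E); sL=200/317, sR=200/221; mL=-53800/70057, mR=200/221; mL+mR=9600/70057 → advance +1; mR−mL=117200/70057 → turn +1·90°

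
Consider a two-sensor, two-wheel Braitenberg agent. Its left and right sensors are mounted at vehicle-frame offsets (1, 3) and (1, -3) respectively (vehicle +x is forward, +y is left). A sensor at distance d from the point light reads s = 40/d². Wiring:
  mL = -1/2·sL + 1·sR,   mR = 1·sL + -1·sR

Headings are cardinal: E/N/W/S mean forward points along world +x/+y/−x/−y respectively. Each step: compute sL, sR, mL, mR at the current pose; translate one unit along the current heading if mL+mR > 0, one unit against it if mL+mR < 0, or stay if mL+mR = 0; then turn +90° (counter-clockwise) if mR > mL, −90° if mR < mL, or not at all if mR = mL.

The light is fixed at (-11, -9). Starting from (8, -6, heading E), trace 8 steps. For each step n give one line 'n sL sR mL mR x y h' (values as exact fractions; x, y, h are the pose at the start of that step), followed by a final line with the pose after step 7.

0 10/109 1/10 59/1090 -9/1090 8 -6 E
1 40/533 40/293 15460/156169 -9600/156169 9 -6 S
2 20/181 20/193 1690/34933 240/34933 9 -7 W
3 8/53 40/493 148/26129 1824/26129 8 -7 N
4 10/81 1/9 4/81 1/81 8 -6 W
5 40/241 40/457 500/110137 8640/110137 7 -6 N
6 4/29 20/169 242/4901 96/4901 7 -5 W
7 40/221 8/85 4/1105 96/1105 6 -5 N
final 6 -4 W

n=0: pose=(8,-6,E); sL=10/109, sR=1/10; mL=59/1090, mR=-9/1090; mL+mR=5/109 → advance +1; mR−mL=-34/545 → turn -1·90°
n=1: pose=(9,-6,S); sL=40/533, sR=40/293; mL=15460/156169, mR=-9600/156169; mL+mR=20/533 → advance +1; mR−mL=-25060/156169 → turn -1·90°
n=2: pose=(9,-7,W); sL=20/181, sR=20/193; mL=1690/34933, mR=240/34933; mL+mR=10/181 → advance +1; mR−mL=-1450/34933 → turn -1·90°
n=3: pose=(8,-7,N); sL=8/53, sR=40/493; mL=148/26129, mR=1824/26129; mL+mR=4/53 → advance +1; mR−mL=1676/26129 → turn +1·90°
n=4: pose=(8,-6,W); sL=10/81, sR=1/9; mL=4/81, mR=1/81; mL+mR=5/81 → advance +1; mR−mL=-1/27 → turn -1·90°
n=5: pose=(7,-6,N); sL=40/241, sR=40/457; mL=500/110137, mR=8640/110137; mL+mR=20/241 → advance +1; mR−mL=8140/110137 → turn +1·90°
n=6: pose=(7,-5,W); sL=4/29, sR=20/169; mL=242/4901, mR=96/4901; mL+mR=2/29 → advance +1; mR−mL=-146/4901 → turn -1·90°
n=7: pose=(6,-5,N); sL=40/221, sR=8/85; mL=4/1105, mR=96/1105; mL+mR=20/221 → advance +1; mR−mL=92/1105 → turn +1·90°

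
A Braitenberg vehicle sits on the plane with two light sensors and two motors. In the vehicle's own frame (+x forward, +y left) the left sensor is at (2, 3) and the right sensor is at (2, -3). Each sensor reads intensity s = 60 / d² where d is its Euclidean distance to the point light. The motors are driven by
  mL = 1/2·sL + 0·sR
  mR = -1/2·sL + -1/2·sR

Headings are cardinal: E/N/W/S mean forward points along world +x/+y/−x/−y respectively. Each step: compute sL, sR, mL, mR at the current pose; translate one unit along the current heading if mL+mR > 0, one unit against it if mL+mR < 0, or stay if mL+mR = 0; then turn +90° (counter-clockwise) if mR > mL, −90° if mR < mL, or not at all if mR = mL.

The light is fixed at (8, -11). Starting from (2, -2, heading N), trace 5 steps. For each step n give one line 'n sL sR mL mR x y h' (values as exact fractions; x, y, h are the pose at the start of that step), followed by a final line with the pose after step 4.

0 30/101 6/13 15/101 -498/1313 2 -2 N
1 60/137 60/41 30/137 -5340/5617 2 -3 E
2 15/13 15/34 15/26 -705/884 1 -3 S
3 20/39 4/15 10/39 -76/195 1 -2 W
4 30/101 6/13 15/101 -498/1313 2 -2 N
final 2 -3 E

n=0: pose=(2,-2,N); sL=30/101, sR=6/13; mL=15/101, mR=-498/1313; mL+mR=-3/13 → advance -1; mR−mL=-693/1313 → turn -1·90°
n=1: pose=(2,-3,E); sL=60/137, sR=60/41; mL=30/137, mR=-5340/5617; mL+mR=-30/41 → advance -1; mR−mL=-6570/5617 → turn -1·90°
n=2: pose=(1,-3,S); sL=15/13, sR=15/34; mL=15/26, mR=-705/884; mL+mR=-15/68 → advance -1; mR−mL=-1215/884 → turn -1·90°
n=3: pose=(1,-2,W); sL=20/39, sR=4/15; mL=10/39, mR=-76/195; mL+mR=-2/15 → advance -1; mR−mL=-42/65 → turn -1·90°
n=4: pose=(2,-2,N); sL=30/101, sR=6/13; mL=15/101, mR=-498/1313; mL+mR=-3/13 → advance -1; mR−mL=-693/1313 → turn -1·90°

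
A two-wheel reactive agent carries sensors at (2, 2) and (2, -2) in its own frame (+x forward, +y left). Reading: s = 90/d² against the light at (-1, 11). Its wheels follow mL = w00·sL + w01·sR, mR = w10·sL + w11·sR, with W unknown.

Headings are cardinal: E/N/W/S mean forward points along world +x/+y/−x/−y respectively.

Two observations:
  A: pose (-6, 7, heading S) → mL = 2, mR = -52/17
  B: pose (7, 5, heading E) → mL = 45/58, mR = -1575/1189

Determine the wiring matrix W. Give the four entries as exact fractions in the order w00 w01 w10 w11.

obs A: pose=(-6,7,S) → sL=2, sR=18/17, mL=2, mR=-52/17
obs B: pose=(7,5,E) → sL=45/58, sR=45/82, mL=45/58, mR=-1575/1189
sensor matrix S = [[2, 18/17], [45/58, 45/82]]; det S = 5580/20213
solve [mL_A; mL_B] = S·[w00; w01] and [mR_A; mR_B] = S·[w10; w11]:
  w00 = 1, w01 = 0, w10 = -1, w11 = -1

1 0 -1 -1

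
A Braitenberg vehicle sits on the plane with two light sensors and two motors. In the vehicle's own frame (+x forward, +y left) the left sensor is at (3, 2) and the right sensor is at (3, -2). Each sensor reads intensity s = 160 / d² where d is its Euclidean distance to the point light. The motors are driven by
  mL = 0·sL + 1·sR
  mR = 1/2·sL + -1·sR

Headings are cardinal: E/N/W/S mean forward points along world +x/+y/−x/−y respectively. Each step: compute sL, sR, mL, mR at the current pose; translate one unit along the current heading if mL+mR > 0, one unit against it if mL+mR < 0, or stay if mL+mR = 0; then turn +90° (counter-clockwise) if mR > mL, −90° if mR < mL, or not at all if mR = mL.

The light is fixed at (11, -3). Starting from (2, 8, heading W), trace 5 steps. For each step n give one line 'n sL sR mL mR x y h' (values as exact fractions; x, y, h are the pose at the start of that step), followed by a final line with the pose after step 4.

0 32/45 160/313 160/313 -2192/14085 2 8 W
1 8/17 8/13 8/13 -84/221 1 8 N
2 32/49 160/149 160/149 -5456/7301 1 9 E
3 16/13 80/101 80/101 -232/1313 2 9 S
4 32/45 160/313 160/313 -2192/14085 2 8 W
final 1 8 N

n=0: pose=(2,8,W); sL=32/45, sR=160/313; mL=160/313, mR=-2192/14085; mL+mR=16/45 → advance +1; mR−mL=-9392/14085 → turn -1·90°
n=1: pose=(1,8,N); sL=8/17, sR=8/13; mL=8/13, mR=-84/221; mL+mR=4/17 → advance +1; mR−mL=-220/221 → turn -1·90°
n=2: pose=(1,9,E); sL=32/49, sR=160/149; mL=160/149, mR=-5456/7301; mL+mR=16/49 → advance +1; mR−mL=-13296/7301 → turn -1·90°
n=3: pose=(2,9,S); sL=16/13, sR=80/101; mL=80/101, mR=-232/1313; mL+mR=8/13 → advance +1; mR−mL=-1272/1313 → turn -1·90°
n=4: pose=(2,8,W); sL=32/45, sR=160/313; mL=160/313, mR=-2192/14085; mL+mR=16/45 → advance +1; mR−mL=-9392/14085 → turn -1·90°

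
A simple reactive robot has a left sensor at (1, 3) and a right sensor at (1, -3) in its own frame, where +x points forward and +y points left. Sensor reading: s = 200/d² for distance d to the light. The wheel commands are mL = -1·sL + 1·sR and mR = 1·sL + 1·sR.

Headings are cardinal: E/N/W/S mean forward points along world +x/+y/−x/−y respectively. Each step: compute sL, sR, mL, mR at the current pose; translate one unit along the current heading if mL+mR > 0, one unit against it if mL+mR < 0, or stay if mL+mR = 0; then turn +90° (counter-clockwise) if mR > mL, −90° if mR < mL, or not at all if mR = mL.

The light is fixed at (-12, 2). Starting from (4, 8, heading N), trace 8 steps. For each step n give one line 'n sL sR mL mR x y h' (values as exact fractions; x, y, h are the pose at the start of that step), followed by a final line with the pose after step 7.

n=0: pose=(4,8,N); sL=100/109, sR=20/41; mL=-1920/4469, mR=6280/4469; mL+mR=40/41 → advance +1; mR−mL=200/109 → turn +1·90°
n=1: pose=(4,9,W); sL=200/241, sR=8/13; mL=-672/3133, mR=4528/3133; mL+mR=16/13 → advance +1; mR−mL=400/241 → turn +1·90°
n=2: pose=(3,9,S); sL=5/9, sR=10/9; mL=5/9, mR=5/3; mL+mR=20/9 → advance +1; mR−mL=10/9 → turn +1·90°
n=3: pose=(3,8,E); sL=200/337, sR=40/53; mL=2880/17861, mR=24080/17861; mL+mR=80/53 → advance +1; mR−mL=400/337 → turn +1·90°
n=4: pose=(4,8,N); sL=100/109, sR=20/41; mL=-1920/4469, mR=6280/4469; mL+mR=40/41 → advance +1; mR−mL=200/109 → turn +1·90°
n=5: pose=(4,9,W); sL=200/241, sR=8/13; mL=-672/3133, mR=4528/3133; mL+mR=16/13 → advance +1; mR−mL=400/241 → turn +1·90°
n=6: pose=(3,9,S); sL=5/9, sR=10/9; mL=5/9, mR=5/3; mL+mR=20/9 → advance +1; mR−mL=10/9 → turn +1·90°
n=7: pose=(3,8,E); sL=200/337, sR=40/53; mL=2880/17861, mR=24080/17861; mL+mR=80/53 → advance +1; mR−mL=400/337 → turn +1·90°

0 100/109 20/41 -1920/4469 6280/4469 4 8 N
1 200/241 8/13 -672/3133 4528/3133 4 9 W
2 5/9 10/9 5/9 5/3 3 9 S
3 200/337 40/53 2880/17861 24080/17861 3 8 E
4 100/109 20/41 -1920/4469 6280/4469 4 8 N
5 200/241 8/13 -672/3133 4528/3133 4 9 W
6 5/9 10/9 5/9 5/3 3 9 S
7 200/337 40/53 2880/17861 24080/17861 3 8 E
final 4 8 N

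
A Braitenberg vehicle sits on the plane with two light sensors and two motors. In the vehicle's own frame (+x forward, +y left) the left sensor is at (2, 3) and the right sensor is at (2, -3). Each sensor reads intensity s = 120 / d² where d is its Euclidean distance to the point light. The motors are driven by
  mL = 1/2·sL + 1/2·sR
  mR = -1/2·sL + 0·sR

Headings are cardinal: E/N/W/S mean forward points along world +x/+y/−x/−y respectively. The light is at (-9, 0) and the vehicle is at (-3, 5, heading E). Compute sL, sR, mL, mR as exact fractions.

left sensor world pos  = (-1, 8); dL² = 128
right sensor world pos = (-1, 2); dR² = 68
sL = 120/128 = 15/16
sR = 120/68 = 30/17
mL = 1/2·sL + 1/2·sR = 735/544
mR = -1/2·sL + 0·sR = -15/32

15/16 30/17 735/544 -15/32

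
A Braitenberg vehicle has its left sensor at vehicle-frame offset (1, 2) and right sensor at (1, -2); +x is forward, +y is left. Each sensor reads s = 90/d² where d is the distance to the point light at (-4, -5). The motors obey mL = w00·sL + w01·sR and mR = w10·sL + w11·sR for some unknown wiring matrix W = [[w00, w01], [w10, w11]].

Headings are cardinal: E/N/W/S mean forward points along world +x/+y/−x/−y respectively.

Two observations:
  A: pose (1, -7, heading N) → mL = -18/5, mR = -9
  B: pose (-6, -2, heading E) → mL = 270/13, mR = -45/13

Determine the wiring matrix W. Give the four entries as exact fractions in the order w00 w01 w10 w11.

-1/2 1/2 -1 0

obs A: pose=(1,-7,N) → sL=9, sR=9/5, mL=-18/5, mR=-9
obs B: pose=(-6,-2,E) → sL=45/13, sR=45, mL=270/13, mR=-45/13
sensor matrix S = [[9, 9/5], [45/13, 45]]; det S = 5184/13
solve [mL_A; mL_B] = S·[w00; w01] and [mR_A; mR_B] = S·[w10; w11]:
  w00 = -1/2, w01 = 1/2, w10 = -1, w11 = 0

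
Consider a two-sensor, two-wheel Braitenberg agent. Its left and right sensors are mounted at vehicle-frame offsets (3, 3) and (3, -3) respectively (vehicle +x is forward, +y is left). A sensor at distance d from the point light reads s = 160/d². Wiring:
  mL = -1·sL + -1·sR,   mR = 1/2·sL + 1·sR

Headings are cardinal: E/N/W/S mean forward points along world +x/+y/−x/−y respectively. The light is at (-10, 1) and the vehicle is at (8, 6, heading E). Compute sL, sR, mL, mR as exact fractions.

32/101 32/89 -6080/8989 4656/8989

left sensor world pos  = (11, 9); dL² = 505
right sensor world pos = (11, 3); dR² = 445
sL = 160/505 = 32/101
sR = 160/445 = 32/89
mL = -1·sL + -1·sR = -6080/8989
mR = 1/2·sL + 1·sR = 4656/8989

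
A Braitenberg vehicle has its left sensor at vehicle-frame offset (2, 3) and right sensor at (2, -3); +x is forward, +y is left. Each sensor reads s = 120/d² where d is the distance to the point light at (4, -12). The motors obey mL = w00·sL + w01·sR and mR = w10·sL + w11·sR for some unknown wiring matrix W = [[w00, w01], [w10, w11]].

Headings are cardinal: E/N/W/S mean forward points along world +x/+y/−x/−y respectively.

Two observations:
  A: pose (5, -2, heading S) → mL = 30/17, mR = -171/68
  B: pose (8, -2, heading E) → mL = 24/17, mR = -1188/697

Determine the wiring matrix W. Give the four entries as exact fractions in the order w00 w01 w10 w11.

obs A: pose=(5,-2,S) → sL=3/2, sR=30/17, mL=30/17, mR=-171/68
obs B: pose=(8,-2,E) → sL=24/41, sR=24/17, mL=24/17, mR=-1188/697
sensor matrix S = [[3/2, 30/17], [24/41, 24/17]]; det S = 756/697
solve [mL_A; mL_B] = S·[w00; w01] and [mR_A; mR_B] = S·[w10; w11]:
  w00 = 0, w01 = 1, w10 = -1/2, w11 = -1

0 1 -1/2 -1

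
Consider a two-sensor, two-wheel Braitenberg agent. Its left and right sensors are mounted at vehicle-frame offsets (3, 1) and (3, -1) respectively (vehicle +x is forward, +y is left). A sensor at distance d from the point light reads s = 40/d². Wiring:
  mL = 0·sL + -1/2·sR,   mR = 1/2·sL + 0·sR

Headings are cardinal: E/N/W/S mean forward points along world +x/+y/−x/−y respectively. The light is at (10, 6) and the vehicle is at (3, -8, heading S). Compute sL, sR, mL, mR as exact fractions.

left sensor world pos  = (4, -11); dL² = 325
right sensor world pos = (2, -11); dR² = 353
sL = 40/325 = 8/65
sR = 40/353 = 40/353
mL = 0·sL + -1/2·sR = -20/353
mR = 1/2·sL + 0·sR = 4/65

8/65 40/353 -20/353 4/65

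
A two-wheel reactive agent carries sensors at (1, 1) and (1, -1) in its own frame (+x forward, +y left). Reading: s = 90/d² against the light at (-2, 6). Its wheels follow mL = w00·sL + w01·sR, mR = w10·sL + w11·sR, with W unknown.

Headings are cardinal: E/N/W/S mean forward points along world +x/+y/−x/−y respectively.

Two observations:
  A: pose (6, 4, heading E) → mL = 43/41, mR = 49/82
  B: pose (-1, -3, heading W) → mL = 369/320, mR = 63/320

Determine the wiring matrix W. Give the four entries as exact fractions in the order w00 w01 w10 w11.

1/2 1/2 1 -1/2

obs A: pose=(6,4,E) → sL=45/41, sR=1, mL=43/41, mR=49/82
obs B: pose=(-1,-3,W) → sL=9/10, sR=45/32, mL=369/320, mR=63/320
sensor matrix S = [[45/41, 1], [9/10, 45/32]]; det S = 4221/6560
solve [mL_A; mL_B] = S·[w00; w01] and [mR_A; mR_B] = S·[w10; w11]:
  w00 = 1/2, w01 = 1/2, w10 = 1, w11 = -1/2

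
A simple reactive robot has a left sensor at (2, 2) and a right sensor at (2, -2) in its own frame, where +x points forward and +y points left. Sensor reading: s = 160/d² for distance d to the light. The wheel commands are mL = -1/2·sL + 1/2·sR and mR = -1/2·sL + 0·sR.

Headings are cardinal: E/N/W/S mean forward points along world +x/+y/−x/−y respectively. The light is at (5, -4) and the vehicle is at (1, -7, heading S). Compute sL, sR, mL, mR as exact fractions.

left sensor world pos  = (3, -9); dL² = 29
right sensor world pos = (-1, -9); dR² = 61
sL = 160/29 = 160/29
sR = 160/61 = 160/61
mL = -1/2·sL + 1/2·sR = -2560/1769
mR = -1/2·sL + 0·sR = -80/29

160/29 160/61 -2560/1769 -80/29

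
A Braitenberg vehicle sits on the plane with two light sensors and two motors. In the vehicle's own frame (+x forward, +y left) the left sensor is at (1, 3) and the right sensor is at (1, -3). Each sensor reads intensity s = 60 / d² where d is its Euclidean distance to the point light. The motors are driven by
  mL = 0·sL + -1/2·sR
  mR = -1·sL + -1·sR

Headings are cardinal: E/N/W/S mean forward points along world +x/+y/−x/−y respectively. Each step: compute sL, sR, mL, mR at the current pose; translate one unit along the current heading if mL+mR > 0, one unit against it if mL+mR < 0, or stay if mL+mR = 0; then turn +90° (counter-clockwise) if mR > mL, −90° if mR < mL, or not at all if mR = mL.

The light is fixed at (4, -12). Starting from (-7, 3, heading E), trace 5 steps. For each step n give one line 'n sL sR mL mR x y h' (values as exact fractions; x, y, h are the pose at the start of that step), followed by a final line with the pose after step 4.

0 15/106 15/61 -15/122 -2505/6466 -7 3 E
1 60/277 60/421 -30/421 -41880/116617 -8 3 S
2 30/169 6/53 -3/53 -2604/8957 -8 4 W
3 12/97 60/353 -30/353 -10056/34241 -7 4 N
4 15/106 15/61 -15/122 -2505/6466 -7 3 E
final -8 3 S

n=0: pose=(-7,3,E); sL=15/106, sR=15/61; mL=-15/122, mR=-2505/6466; mL+mR=-1650/3233 → advance -1; mR−mL=-855/3233 → turn -1·90°
n=1: pose=(-8,3,S); sL=60/277, sR=60/421; mL=-30/421, mR=-41880/116617; mL+mR=-50190/116617 → advance -1; mR−mL=-33570/116617 → turn -1·90°
n=2: pose=(-8,4,W); sL=30/169, sR=6/53; mL=-3/53, mR=-2604/8957; mL+mR=-3111/8957 → advance -1; mR−mL=-2097/8957 → turn -1·90°
n=3: pose=(-7,4,N); sL=12/97, sR=60/353; mL=-30/353, mR=-10056/34241; mL+mR=-12966/34241 → advance -1; mR−mL=-7146/34241 → turn -1·90°
n=4: pose=(-7,3,E); sL=15/106, sR=15/61; mL=-15/122, mR=-2505/6466; mL+mR=-1650/3233 → advance -1; mR−mL=-855/3233 → turn -1·90°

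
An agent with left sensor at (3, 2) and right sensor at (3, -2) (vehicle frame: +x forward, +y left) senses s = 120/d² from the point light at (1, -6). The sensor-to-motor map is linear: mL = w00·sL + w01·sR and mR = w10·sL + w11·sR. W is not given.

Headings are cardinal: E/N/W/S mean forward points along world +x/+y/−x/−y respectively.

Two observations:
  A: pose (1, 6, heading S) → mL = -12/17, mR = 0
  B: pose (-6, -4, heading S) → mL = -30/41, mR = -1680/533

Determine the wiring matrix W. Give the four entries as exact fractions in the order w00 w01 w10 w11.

obs A: pose=(1,6,S) → sL=24/17, sR=24/17, mL=-12/17, mR=0
obs B: pose=(-6,-4,S) → sL=60/13, sR=60/41, mL=-30/41, mR=-1680/533
sensor matrix S = [[24/17, 24/17], [60/13, 60/41]]; det S = -40320/9061
solve [mL_A; mL_B] = S·[w00; w01] and [mR_A; mR_B] = S·[w10; w11]:
  w00 = 0, w01 = -1/2, w10 = -1, w11 = 1

0 -1/2 -1 1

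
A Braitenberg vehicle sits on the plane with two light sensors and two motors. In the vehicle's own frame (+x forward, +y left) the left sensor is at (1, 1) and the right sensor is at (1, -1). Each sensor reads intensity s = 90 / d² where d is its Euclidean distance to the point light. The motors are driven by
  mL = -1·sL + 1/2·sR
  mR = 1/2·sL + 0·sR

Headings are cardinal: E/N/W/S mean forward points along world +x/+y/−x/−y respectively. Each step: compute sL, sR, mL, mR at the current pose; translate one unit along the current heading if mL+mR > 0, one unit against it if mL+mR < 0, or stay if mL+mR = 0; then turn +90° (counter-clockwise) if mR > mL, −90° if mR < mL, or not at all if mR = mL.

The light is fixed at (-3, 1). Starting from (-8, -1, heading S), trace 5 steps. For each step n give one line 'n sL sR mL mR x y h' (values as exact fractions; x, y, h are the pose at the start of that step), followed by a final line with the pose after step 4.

0 18/5 2 -13/5 9/5 -8 -1 S
1 45/8 9/2 -27/8 45/16 -8 0 E
2 90/49 18/5 -9/245 45/49 -9 0 N
3 9/5 9/5 -9/10 9/10 -9 1 W
4 45/13 9/5 -333/130 45/26 -9 1 S
final -9 2 E

n=0: pose=(-8,-1,S); sL=18/5, sR=2; mL=-13/5, mR=9/5; mL+mR=-4/5 → advance -1; mR−mL=22/5 → turn +1·90°
n=1: pose=(-8,0,E); sL=45/8, sR=9/2; mL=-27/8, mR=45/16; mL+mR=-9/16 → advance -1; mR−mL=99/16 → turn +1·90°
n=2: pose=(-9,0,N); sL=90/49, sR=18/5; mL=-9/245, mR=45/49; mL+mR=216/245 → advance +1; mR−mL=234/245 → turn +1·90°
n=3: pose=(-9,1,W); sL=9/5, sR=9/5; mL=-9/10, mR=9/10; mL+mR=0 → advance +0; mR−mL=9/5 → turn +1·90°
n=4: pose=(-9,1,S); sL=45/13, sR=9/5; mL=-333/130, mR=45/26; mL+mR=-54/65 → advance -1; mR−mL=279/65 → turn +1·90°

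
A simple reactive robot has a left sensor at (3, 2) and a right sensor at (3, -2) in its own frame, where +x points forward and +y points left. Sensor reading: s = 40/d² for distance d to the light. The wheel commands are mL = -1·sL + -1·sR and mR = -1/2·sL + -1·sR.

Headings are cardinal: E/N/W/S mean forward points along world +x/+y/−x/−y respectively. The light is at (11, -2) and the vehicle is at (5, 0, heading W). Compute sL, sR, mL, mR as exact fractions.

40/81 40/97 -7120/7857 -5180/7857

left sensor world pos  = (2, -2); dL² = 81
right sensor world pos = (2, 2); dR² = 97
sL = 40/81 = 40/81
sR = 40/97 = 40/97
mL = -1·sL + -1·sR = -7120/7857
mR = -1/2·sL + -1·sR = -5180/7857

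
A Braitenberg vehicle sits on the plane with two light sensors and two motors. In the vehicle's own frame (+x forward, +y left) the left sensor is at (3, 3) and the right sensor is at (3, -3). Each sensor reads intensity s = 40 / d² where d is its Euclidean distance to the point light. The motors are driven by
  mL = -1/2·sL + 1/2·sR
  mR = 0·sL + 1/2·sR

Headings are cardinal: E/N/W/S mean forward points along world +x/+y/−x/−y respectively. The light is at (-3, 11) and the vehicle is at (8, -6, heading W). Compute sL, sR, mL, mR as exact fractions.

5/58 2/13 51/1508 1/13

left sensor world pos  = (5, -9); dL² = 464
right sensor world pos = (5, -3); dR² = 260
sL = 40/464 = 5/58
sR = 40/260 = 2/13
mL = -1/2·sL + 1/2·sR = 51/1508
mR = 0·sL + 1/2·sR = 1/13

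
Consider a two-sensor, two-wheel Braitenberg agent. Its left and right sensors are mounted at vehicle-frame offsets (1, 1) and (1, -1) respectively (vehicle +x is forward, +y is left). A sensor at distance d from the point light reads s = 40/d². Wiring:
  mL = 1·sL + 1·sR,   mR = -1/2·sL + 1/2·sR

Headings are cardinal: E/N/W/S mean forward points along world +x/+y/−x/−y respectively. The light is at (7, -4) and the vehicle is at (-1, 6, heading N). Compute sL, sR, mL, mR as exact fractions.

left sensor world pos  = (-2, 7); dL² = 202
right sensor world pos = (0, 7); dR² = 170
sL = 40/202 = 20/101
sR = 40/170 = 4/17
mL = 1·sL + 1·sR = 744/1717
mR = -1/2·sL + 1/2·sR = 32/1717

20/101 4/17 744/1717 32/1717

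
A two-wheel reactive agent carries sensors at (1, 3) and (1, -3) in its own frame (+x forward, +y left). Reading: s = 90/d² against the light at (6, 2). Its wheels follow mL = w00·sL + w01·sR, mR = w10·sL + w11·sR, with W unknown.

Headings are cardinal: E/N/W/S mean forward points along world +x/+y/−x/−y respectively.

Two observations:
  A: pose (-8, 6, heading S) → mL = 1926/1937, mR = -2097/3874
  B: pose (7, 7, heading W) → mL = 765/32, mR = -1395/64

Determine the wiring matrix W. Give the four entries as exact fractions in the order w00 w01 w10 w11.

obs A: pose=(-8,6,S) → sL=9/13, sR=45/149, mL=1926/1937, mR=-2097/3874
obs B: pose=(7,7,W) → sL=45/2, sR=45/32, mL=765/32, mR=-1395/64
sensor matrix S = [[9/13, 45/149], [45/2, 45/32]]; det S = -360855/61984
solve [mL_A; mL_B] = S·[w00; w01] and [mR_A; mR_B] = S·[w10; w11]:
  w00 = 1, w01 = 1, w10 = -1, w11 = 1/2

1 1 -1 1/2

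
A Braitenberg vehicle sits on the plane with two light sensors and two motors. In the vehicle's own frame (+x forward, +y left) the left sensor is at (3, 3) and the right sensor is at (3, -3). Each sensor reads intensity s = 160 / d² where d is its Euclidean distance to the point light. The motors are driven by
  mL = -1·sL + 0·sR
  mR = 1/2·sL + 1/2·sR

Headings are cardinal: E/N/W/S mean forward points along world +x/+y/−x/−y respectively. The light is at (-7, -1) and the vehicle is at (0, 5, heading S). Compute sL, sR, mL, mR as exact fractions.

left sensor world pos  = (3, 2); dL² = 109
right sensor world pos = (-3, 2); dR² = 25
sL = 160/109 = 160/109
sR = 160/25 = 32/5
mL = -1·sL + 0·sR = -160/109
mR = 1/2·sL + 1/2·sR = 2144/545

160/109 32/5 -160/109 2144/545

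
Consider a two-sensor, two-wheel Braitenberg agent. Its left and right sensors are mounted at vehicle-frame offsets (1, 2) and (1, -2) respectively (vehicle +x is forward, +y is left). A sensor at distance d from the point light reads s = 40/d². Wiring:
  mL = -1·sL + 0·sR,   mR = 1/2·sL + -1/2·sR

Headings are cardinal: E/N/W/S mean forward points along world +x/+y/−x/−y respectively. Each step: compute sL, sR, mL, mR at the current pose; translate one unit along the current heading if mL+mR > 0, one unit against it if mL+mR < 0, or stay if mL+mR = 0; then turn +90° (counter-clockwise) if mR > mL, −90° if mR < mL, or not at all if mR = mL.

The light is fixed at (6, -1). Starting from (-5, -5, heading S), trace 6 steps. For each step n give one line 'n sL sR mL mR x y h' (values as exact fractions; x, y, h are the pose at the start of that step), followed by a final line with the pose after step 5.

n=0: pose=(-5,-5,S); sL=20/53, sR=20/97; mL=-20/53, mR=440/5141; mL+mR=-1500/5141 → advance -1; mR−mL=2380/5141 → turn +1·90°
n=1: pose=(-5,-4,E); sL=40/101, sR=8/25; mL=-40/101, mR=96/2525; mL+mR=-904/2525 → advance -1; mR−mL=1096/2525 → turn +1·90°
n=2: pose=(-6,-4,N); sL=1/5, sR=5/13; mL=-1/5, mR=-6/65; mL+mR=-19/65 → advance -1; mR−mL=7/65 → turn +1·90°
n=3: pose=(-6,-5,W); sL=8/41, sR=40/173; mL=-8/41, mR=-128/7093; mL+mR=-1512/7093 → advance -1; mR−mL=1256/7093 → turn +1·90°
n=4: pose=(-5,-5,S); sL=20/53, sR=20/97; mL=-20/53, mR=440/5141; mL+mR=-1500/5141 → advance -1; mR−mL=2380/5141 → turn +1·90°
n=5: pose=(-5,-4,E); sL=40/101, sR=8/25; mL=-40/101, mR=96/2525; mL+mR=-904/2525 → advance -1; mR−mL=1096/2525 → turn +1·90°

0 20/53 20/97 -20/53 440/5141 -5 -5 S
1 40/101 8/25 -40/101 96/2525 -5 -4 E
2 1/5 5/13 -1/5 -6/65 -6 -4 N
3 8/41 40/173 -8/41 -128/7093 -6 -5 W
4 20/53 20/97 -20/53 440/5141 -5 -5 S
5 40/101 8/25 -40/101 96/2525 -5 -4 E
final -6 -4 N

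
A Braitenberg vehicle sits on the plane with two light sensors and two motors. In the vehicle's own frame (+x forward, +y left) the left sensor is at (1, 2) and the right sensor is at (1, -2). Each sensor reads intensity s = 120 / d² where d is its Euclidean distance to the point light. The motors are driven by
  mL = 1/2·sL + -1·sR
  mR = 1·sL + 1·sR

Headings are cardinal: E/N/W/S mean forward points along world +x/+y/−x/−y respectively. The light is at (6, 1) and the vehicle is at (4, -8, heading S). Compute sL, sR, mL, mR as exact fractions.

6/5 30/29 -63/145 324/145

left sensor world pos  = (6, -9); dL² = 100
right sensor world pos = (2, -9); dR² = 116
sL = 120/100 = 6/5
sR = 120/116 = 30/29
mL = 1/2·sL + -1·sR = -63/145
mR = 1·sL + 1·sR = 324/145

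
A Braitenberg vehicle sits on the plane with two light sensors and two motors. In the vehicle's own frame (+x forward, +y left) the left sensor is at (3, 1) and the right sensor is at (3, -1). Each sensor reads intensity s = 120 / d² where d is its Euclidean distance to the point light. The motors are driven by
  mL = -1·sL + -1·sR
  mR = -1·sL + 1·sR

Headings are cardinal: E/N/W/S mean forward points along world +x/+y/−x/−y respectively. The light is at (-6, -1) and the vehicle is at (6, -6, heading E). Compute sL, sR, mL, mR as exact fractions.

left sensor world pos  = (9, -5); dL² = 241
right sensor world pos = (9, -7); dR² = 261
sL = 120/241 = 120/241
sR = 120/261 = 40/87
mL = -1·sL + -1·sR = -20080/20967
mR = -1·sL + 1·sR = -800/20967

120/241 40/87 -20080/20967 -800/20967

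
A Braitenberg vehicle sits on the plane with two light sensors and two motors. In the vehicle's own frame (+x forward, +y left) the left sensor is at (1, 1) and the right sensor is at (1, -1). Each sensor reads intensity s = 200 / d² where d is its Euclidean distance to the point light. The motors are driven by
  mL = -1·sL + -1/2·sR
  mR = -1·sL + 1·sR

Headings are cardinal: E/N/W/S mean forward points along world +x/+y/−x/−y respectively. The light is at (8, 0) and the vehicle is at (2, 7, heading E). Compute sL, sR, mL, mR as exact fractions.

200/89 200/61 -21100/5429 5600/5429

left sensor world pos  = (3, 8); dL² = 89
right sensor world pos = (3, 6); dR² = 61
sL = 200/89 = 200/89
sR = 200/61 = 200/61
mL = -1·sL + -1/2·sR = -21100/5429
mR = -1·sL + 1·sR = 5600/5429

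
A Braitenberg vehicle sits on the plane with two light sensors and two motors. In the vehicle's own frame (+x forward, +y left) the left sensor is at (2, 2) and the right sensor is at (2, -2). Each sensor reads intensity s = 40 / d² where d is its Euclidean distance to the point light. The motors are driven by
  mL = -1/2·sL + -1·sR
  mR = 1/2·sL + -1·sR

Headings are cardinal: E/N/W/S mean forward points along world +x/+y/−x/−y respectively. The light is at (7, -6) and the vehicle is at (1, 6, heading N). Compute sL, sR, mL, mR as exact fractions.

left sensor world pos  = (-1, 8); dL² = 260
right sensor world pos = (3, 8); dR² = 212
sL = 40/260 = 2/13
sR = 40/212 = 10/53
mL = -1/2·sL + -1·sR = -183/689
mR = 1/2·sL + -1·sR = -77/689

2/13 10/53 -183/689 -77/689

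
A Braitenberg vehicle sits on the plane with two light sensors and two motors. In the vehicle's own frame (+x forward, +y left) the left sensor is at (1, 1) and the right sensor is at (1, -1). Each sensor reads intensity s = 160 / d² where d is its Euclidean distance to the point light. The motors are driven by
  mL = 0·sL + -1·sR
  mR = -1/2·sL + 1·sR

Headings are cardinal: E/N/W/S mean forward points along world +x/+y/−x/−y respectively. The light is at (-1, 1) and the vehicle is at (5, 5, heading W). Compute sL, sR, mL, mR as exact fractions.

80/17 16/5 -16/5 72/85

left sensor world pos  = (4, 4); dL² = 34
right sensor world pos = (4, 6); dR² = 50
sL = 160/34 = 80/17
sR = 160/50 = 16/5
mL = 0·sL + -1·sR = -16/5
mR = -1/2·sL + 1·sR = 72/85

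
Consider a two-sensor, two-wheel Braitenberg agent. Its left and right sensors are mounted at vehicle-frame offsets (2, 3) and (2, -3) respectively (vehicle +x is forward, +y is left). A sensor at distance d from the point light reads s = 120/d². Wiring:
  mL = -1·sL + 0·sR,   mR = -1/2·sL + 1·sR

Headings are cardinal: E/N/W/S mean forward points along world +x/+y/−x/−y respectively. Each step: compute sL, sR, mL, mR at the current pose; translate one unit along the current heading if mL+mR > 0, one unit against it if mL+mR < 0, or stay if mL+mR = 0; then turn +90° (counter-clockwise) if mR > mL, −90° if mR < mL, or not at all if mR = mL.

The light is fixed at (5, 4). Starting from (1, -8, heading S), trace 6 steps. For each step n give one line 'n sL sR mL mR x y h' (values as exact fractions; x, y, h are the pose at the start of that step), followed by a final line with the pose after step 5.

n=0: pose=(1,-8,S); sL=120/197, sR=24/49; mL=-120/197, mR=1788/9653; mL+mR=-4092/9653 → advance -1; mR−mL=7668/9653 → turn +1·90°
n=1: pose=(1,-7,E); sL=30/17, sR=3/5; mL=-30/17, mR=-24/85; mL+mR=-174/85 → advance -1; mR−mL=126/85 → turn +1·90°
n=2: pose=(0,-7,N); sL=24/29, sR=24/17; mL=-24/29, mR=492/493; mL+mR=84/493 → advance +1; mR−mL=900/493 → turn +1·90°
n=3: pose=(0,-6,W); sL=60/109, sR=60/49; mL=-60/109, mR=5070/5341; mL+mR=2130/5341 → advance +1; mR−mL=8010/5341 → turn +1·90°
n=4: pose=(-1,-6,S); sL=40/51, sR=8/15; mL=-40/51, mR=12/85; mL+mR=-164/255 → advance -1; mR−mL=236/255 → turn +1·90°
n=5: pose=(-1,-5,E); sL=30/13, sR=3/4; mL=-30/13, mR=-21/52; mL+mR=-141/52 → advance -1; mR−mL=99/52 → turn +1·90°

0 120/197 24/49 -120/197 1788/9653 1 -8 S
1 30/17 3/5 -30/17 -24/85 1 -7 E
2 24/29 24/17 -24/29 492/493 0 -7 N
3 60/109 60/49 -60/109 5070/5341 0 -6 W
4 40/51 8/15 -40/51 12/85 -1 -6 S
5 30/13 3/4 -30/13 -21/52 -1 -5 E
final -2 -5 N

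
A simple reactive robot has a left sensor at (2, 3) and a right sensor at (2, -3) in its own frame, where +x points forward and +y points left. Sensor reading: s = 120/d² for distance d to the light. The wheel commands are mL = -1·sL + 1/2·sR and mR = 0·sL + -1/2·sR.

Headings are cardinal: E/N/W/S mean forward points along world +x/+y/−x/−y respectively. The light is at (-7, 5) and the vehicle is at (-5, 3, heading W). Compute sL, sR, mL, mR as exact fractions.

left sensor world pos  = (-7, 0); dL² = 25
right sensor world pos = (-7, 6); dR² = 1
sL = 120/25 = 24/5
sR = 120/1 = 120
mL = -1·sL + 1/2·sR = 276/5
mR = 0·sL + -1/2·sR = -60

24/5 120 276/5 -60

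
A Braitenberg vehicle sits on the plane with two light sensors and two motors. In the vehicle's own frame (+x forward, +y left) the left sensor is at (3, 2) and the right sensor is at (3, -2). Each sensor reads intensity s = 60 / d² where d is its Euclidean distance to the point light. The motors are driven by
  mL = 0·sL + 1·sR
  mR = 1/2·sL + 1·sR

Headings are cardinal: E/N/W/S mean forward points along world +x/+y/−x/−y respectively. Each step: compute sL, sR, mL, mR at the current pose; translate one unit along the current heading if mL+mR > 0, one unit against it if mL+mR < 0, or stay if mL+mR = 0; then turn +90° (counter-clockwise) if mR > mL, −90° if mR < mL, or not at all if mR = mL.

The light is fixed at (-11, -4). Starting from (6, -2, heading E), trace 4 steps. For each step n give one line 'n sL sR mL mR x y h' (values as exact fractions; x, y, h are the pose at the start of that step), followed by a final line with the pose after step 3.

0 15/104 3/20 3/20 231/1040 6 -2 E
1 60/281 12/85 12/85 5922/23885 7 -2 N
2 30/113 6/25 6/25 1053/2825 7 -1 W
3 60/361 4/15 4/15 1894/5415 6 -1 S
final 6 -2 E

n=0: pose=(6,-2,E); sL=15/104, sR=3/20; mL=3/20, mR=231/1040; mL+mR=387/1040 → advance +1; mR−mL=15/208 → turn +1·90°
n=1: pose=(7,-2,N); sL=60/281, sR=12/85; mL=12/85, mR=5922/23885; mL+mR=9294/23885 → advance +1; mR−mL=30/281 → turn +1·90°
n=2: pose=(7,-1,W); sL=30/113, sR=6/25; mL=6/25, mR=1053/2825; mL+mR=1731/2825 → advance +1; mR−mL=15/113 → turn +1·90°
n=3: pose=(6,-1,S); sL=60/361, sR=4/15; mL=4/15, mR=1894/5415; mL+mR=3338/5415 → advance +1; mR−mL=30/361 → turn +1·90°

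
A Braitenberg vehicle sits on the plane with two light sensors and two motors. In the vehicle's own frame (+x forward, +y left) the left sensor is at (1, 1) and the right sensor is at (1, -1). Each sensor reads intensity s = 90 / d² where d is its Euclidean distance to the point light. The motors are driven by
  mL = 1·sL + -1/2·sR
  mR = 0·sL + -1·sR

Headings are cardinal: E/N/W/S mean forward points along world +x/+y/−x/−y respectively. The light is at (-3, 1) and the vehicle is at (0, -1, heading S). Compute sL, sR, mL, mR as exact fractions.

left sensor world pos  = (1, -2); dL² = 25
right sensor world pos = (-1, -2); dR² = 13
sL = 90/25 = 18/5
sR = 90/13 = 90/13
mL = 1·sL + -1/2·sR = 9/65
mR = 0·sL + -1·sR = -90/13

18/5 90/13 9/65 -90/13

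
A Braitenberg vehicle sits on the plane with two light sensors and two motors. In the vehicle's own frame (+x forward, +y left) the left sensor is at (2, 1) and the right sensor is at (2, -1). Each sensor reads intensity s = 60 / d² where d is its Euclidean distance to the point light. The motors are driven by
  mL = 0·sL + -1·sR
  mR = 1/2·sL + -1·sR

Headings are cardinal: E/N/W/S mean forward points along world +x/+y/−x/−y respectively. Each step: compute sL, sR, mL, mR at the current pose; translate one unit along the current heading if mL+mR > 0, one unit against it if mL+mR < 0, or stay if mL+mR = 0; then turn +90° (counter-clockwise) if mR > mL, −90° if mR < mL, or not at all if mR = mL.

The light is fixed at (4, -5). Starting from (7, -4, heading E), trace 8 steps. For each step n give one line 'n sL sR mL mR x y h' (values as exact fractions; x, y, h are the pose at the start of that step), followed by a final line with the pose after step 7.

0 60/29 12/5 -12/5 -198/145 7 -4 E
1 6 10/3 -10/3 -1/3 6 -4 N
2 60 60 -60 -30 6 -5 W
3 3 15/2 -15/2 -6 7 -5 S
4 60/29 12/5 -12/5 -198/145 7 -4 E
5 6 10/3 -10/3 -1/3 6 -4 N
6 60 60 -60 -30 6 -5 W
7 3 15/2 -15/2 -6 7 -5 S
final 7 -4 E

n=0: pose=(7,-4,E); sL=60/29, sR=12/5; mL=-12/5, mR=-198/145; mL+mR=-546/145 → advance -1; mR−mL=30/29 → turn +1·90°
n=1: pose=(6,-4,N); sL=6, sR=10/3; mL=-10/3, mR=-1/3; mL+mR=-11/3 → advance -1; mR−mL=3 → turn +1·90°
n=2: pose=(6,-5,W); sL=60, sR=60; mL=-60, mR=-30; mL+mR=-90 → advance -1; mR−mL=30 → turn +1·90°
n=3: pose=(7,-5,S); sL=3, sR=15/2; mL=-15/2, mR=-6; mL+mR=-27/2 → advance -1; mR−mL=3/2 → turn +1·90°
n=4: pose=(7,-4,E); sL=60/29, sR=12/5; mL=-12/5, mR=-198/145; mL+mR=-546/145 → advance -1; mR−mL=30/29 → turn +1·90°
n=5: pose=(6,-4,N); sL=6, sR=10/3; mL=-10/3, mR=-1/3; mL+mR=-11/3 → advance -1; mR−mL=3 → turn +1·90°
n=6: pose=(6,-5,W); sL=60, sR=60; mL=-60, mR=-30; mL+mR=-90 → advance -1; mR−mL=30 → turn +1·90°
n=7: pose=(7,-5,S); sL=3, sR=15/2; mL=-15/2, mR=-6; mL+mR=-27/2 → advance -1; mR−mL=3/2 → turn +1·90°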